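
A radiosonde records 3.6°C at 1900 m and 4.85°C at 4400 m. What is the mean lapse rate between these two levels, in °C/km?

Γ = −ΔT/Δz = (3.6 − 4.85) / (4400 − 1900) m
  = -1.25°C / 2.5 km = -0.5°C/km

-0.5°C/km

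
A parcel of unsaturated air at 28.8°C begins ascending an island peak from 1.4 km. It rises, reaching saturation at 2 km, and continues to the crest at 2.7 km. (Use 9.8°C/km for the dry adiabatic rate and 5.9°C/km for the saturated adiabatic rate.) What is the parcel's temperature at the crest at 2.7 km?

18.79°C

1400 → 2000 m (dry, 9.8°C/km): ΔT = -9.8 × 0.6 = -5.88°C → T = 22.92°C
2000 → 2700 m (saturated, 5.9°C/km): ΔT = -5.9 × 0.7 = -4.13°C → T = 18.79°C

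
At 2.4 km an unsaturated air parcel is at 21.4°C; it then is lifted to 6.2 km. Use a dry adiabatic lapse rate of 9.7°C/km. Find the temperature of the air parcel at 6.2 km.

2400–6200 m, dry adiabatic: Δz = 3.8 km ⇒ ΔT = -36.86°C; T = -15.46°C

-15.46°C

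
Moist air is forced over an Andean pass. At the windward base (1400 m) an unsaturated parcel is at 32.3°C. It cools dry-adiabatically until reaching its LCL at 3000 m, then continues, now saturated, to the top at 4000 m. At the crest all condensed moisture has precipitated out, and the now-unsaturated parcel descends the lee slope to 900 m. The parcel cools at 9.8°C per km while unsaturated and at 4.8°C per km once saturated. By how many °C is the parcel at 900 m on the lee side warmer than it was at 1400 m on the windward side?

1400–3000 m, dry: Δz = 1.6 km ⇒ ΔT = -15.68°C; T = 16.62°C
3000–4000 m, saturated: Δz = 1 km ⇒ ΔT = -4.8°C; T = 11.82°C
4000–900 m, dry descent: Δz = 3.1 km ⇒ ΔT = +30.38°C; T = 42.2°C
Net change vs windward start: 42.2 − 32.3 = +9.9°C

+9.9°C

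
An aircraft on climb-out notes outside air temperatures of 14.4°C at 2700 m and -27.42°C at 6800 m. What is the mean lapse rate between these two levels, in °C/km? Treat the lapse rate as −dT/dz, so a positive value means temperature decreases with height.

Γ = −ΔT/Δz = (14.4 − (-27.42)) / (6800 − 2700) m
  = 41.82°C / 4.1 km = 10.2°C/km

10.2°C/km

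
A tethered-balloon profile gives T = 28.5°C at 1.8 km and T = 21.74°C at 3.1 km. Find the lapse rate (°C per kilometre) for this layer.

5.2°C/km

Γ = −ΔT/Δz = (28.5 − 21.74) / (3100 − 1800) m
  = 6.76°C / 1.3 km = 5.2°C/km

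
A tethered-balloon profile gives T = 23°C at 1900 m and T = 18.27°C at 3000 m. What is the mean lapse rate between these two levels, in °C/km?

Γ = −ΔT/Δz = (23 − 18.27) / (3000 − 1900) m
  = 4.73°C / 1.1 km = 4.3°C/km

4.3°C/km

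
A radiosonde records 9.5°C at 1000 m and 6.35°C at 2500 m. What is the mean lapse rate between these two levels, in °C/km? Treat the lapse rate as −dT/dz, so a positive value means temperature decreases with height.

2.1°C/km

Γ = −ΔT/Δz = (9.5 − 6.35) / (2500 − 1000) m
  = 3.15°C / 1.5 km = 2.1°C/km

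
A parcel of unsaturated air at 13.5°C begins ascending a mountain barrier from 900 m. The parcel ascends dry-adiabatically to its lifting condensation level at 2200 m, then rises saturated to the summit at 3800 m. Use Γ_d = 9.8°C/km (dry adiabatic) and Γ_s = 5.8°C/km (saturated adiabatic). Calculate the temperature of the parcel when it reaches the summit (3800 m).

-8.52°C

From 900 m to 2200 m (dry): cools by 9.8 × 1.3 = 12.74°C, giving 0.76°C.
From 2200 m to 3800 m (saturated): cools by 5.8 × 1.6 = 9.28°C, giving -8.52°C.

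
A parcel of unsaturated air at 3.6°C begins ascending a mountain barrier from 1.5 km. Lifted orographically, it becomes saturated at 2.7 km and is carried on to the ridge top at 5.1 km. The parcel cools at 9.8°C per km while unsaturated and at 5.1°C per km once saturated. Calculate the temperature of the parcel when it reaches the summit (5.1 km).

-20.4°C

From 1500 m to 2700 m (dry): cools by 9.8 × 1.2 = 11.76°C, giving -8.16°C.
From 2700 m to 5100 m (saturated): cools by 5.1 × 2.4 = 12.24°C, giving -20.4°C.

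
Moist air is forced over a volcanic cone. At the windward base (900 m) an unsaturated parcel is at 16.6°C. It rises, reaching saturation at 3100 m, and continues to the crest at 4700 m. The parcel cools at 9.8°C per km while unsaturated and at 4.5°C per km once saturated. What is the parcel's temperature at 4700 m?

Dry to 3100 m: -9.8 × 2.2 km = -21.56°C, so T = -4.96°C.
Saturated to 4700 m: -4.5 × 1.6 km = -7.2°C, so T = -12.16°C.

-12.16°C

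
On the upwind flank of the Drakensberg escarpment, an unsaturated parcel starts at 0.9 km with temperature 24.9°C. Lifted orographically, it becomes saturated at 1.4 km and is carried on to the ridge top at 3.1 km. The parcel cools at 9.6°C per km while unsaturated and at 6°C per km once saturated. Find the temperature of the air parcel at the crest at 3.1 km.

900–1400 m, dry: Δz = 0.5 km ⇒ ΔT = -4.8°C; T = 20.1°C
1400–3100 m, saturated: Δz = 1.7 km ⇒ ΔT = -10.2°C; T = 9.9°C

9.9°C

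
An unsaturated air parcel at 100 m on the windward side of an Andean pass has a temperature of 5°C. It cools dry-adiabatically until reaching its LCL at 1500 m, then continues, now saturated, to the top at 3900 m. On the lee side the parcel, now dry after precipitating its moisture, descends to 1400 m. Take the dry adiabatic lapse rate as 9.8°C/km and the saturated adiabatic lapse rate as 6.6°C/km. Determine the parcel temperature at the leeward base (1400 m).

-0.06°C

100 → 1500 m (dry, 9.8°C/km): ΔT = -9.8 × 1.4 = -13.72°C → T = -8.72°C
1500 → 3900 m (saturated, 6.6°C/km): ΔT = -6.6 × 2.4 = -15.84°C → T = -24.56°C
3900 → 1400 m (dry descent, 9.8°C/km): ΔT = +9.8 × 2.5 = +24.5°C → T = -0.06°C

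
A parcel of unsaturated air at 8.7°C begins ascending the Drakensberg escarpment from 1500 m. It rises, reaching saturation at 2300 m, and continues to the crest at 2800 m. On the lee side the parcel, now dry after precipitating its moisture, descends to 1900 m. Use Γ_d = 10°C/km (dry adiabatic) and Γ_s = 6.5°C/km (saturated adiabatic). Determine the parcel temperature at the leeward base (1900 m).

6.45°C

1500 → 2300 m (dry, 10°C/km): ΔT = -10 × 0.8 = -8°C → T = 0.7°C
2300 → 2800 m (saturated, 6.5°C/km): ΔT = -6.5 × 0.5 = -3.25°C → T = -2.55°C
2800 → 1900 m (dry descent, 10°C/km): ΔT = +10 × 0.9 = +9°C → T = 6.45°C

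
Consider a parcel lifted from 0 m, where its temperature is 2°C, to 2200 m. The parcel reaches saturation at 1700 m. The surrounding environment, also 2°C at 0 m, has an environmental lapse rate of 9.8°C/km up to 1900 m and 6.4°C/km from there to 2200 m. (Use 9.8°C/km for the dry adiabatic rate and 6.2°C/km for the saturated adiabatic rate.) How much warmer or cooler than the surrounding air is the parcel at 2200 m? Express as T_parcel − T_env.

+0.78°C (parcel warmer than environment)

Parcel:
  From 0 m to 1700 m (dry): cools by 9.8 × 1.7 = 16.66°C, giving -14.66°C.
  From 1700 m to 2200 m (saturated): cools by 6.2 × 0.5 = 3.1°C, giving -17.76°C.
Environment:
  From 0 m to 1900 m (environment, lower layer): cools by 9.8 × 1.9 = 18.62°C, giving -16.62°C.
  From 1900 m to 2200 m (environment, upper layer): cools by 6.4 × 0.3 = 1.92°C, giving -18.54°C.
T_parcel − T_env = -17.76 − (-18.54) = +0.78°C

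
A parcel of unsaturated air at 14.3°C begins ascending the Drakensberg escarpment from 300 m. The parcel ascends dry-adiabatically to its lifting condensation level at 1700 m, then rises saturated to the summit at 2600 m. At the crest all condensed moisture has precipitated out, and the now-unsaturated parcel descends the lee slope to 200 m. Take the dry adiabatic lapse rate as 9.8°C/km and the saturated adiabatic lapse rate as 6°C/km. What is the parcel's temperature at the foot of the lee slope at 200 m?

18.7°C

300 → 1700 m (dry, 9.8°C/km): ΔT = -9.8 × 1.4 = -13.72°C → T = 0.58°C
1700 → 2600 m (saturated, 6°C/km): ΔT = -6 × 0.9 = -5.4°C → T = -4.82°C
2600 → 200 m (dry descent, 9.8°C/km): ΔT = +9.8 × 2.4 = +23.52°C → T = 18.7°C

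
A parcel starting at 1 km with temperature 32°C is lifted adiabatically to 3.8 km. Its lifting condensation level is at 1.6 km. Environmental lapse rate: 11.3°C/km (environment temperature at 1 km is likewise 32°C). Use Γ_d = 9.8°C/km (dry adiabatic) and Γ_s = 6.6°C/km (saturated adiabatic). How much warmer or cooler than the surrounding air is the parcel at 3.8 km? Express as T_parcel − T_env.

+11.24°C (parcel warmer than environment)

Parcel:
  1000–1600 m, dry: Δz = 0.6 km ⇒ ΔT = -5.88°C; T = 26.12°C
  1600–3800 m, saturated: Δz = 2.2 km ⇒ ΔT = -14.52°C; T = 11.6°C
Environment:
  1000–3800 m, environment: Δz = 2.8 km ⇒ ΔT = -31.64°C; T = 0.36°C
T_parcel − T_env = 11.6 − 0.36 = +11.24°C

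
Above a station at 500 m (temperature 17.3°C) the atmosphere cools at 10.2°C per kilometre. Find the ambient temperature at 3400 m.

From 500 m to 3400 m (environmental): cools by 10.2 × 2.9 = 29.58°C, giving -12.28°C.

-12.28°C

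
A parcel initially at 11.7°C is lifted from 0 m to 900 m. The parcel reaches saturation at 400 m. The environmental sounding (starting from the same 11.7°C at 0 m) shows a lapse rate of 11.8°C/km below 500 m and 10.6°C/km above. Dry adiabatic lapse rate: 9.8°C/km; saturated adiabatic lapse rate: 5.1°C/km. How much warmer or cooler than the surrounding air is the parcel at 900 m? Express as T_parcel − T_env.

+3.67°C (parcel warmer than environment)

Parcel:
  0–400 m, dry: Δz = 0.4 km ⇒ ΔT = -3.92°C; T = 7.78°C
  400–900 m, saturated: Δz = 0.5 km ⇒ ΔT = -2.55°C; T = 5.23°C
Environment:
  0–500 m, environment, lower layer: Δz = 0.5 km ⇒ ΔT = -5.9°C; T = 5.8°C
  500–900 m, environment, upper layer: Δz = 0.4 km ⇒ ΔT = -4.24°C; T = 1.56°C
T_parcel − T_env = 5.23 − 1.56 = +3.67°C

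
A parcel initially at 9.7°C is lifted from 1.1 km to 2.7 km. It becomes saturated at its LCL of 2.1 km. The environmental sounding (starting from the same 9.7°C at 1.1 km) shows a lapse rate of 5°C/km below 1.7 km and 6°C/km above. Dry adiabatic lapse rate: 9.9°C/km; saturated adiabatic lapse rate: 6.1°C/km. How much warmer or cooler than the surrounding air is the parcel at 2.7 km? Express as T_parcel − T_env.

Parcel:
  1100–2100 m, dry: Δz = 1 km ⇒ ΔT = -9.9°C; T = -0.2°C
  2100–2700 m, saturated: Δz = 0.6 km ⇒ ΔT = -3.66°C; T = -3.86°C
Environment:
  1100–1700 m, environment, lower layer: Δz = 0.6 km ⇒ ΔT = -3°C; T = 6.7°C
  1700–2700 m, environment, upper layer: Δz = 1 km ⇒ ΔT = -6°C; T = 0.7°C
T_parcel − T_env = -3.86 − 0.7 = -4.56°C

-4.56°C (parcel cooler than environment)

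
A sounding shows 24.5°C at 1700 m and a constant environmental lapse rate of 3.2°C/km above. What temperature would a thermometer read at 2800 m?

From 1700 m to 2800 m (environmental): cools by 3.2 × 1.1 = 3.52°C, giving 20.98°C.

20.98°C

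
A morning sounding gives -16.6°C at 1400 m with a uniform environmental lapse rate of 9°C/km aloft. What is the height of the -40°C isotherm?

4000 m

Height above start = (-16.6 − (-40)) / 9 = 2.6 km
Altitude = 1400 m + 2600 m = 4000 m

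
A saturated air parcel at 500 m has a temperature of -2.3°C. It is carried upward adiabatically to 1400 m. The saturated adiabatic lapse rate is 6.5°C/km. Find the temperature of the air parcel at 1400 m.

500 → 1400 m (saturated adiabatic, 6.5°C/km): ΔT = -6.5 × 0.9 = -5.85°C → T = -8.15°C

-8.15°C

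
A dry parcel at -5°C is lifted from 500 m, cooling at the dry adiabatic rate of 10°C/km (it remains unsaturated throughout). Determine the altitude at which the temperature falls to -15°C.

Height above start = (-5 − (-15)) / 10 = 1 km
Altitude = 500 m + 1000 m = 1500 m

1500 m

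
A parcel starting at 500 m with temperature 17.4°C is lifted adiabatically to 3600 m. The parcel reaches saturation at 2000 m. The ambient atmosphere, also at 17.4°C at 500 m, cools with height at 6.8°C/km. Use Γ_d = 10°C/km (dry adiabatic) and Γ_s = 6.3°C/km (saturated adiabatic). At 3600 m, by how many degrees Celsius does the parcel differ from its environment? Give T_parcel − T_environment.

-4°C (parcel cooler than environment)

Parcel:
  500 → 2000 m (dry, 10°C/km): ΔT = -10 × 1.5 = -15°C → T = 2.4°C
  2000 → 3600 m (saturated, 6.3°C/km): ΔT = -6.3 × 1.6 = -10.08°C → T = -7.68°C
Environment:
  500 → 3600 m (environment, 6.8°C/km): ΔT = -6.8 × 3.1 = -21.08°C → T = -3.68°C
T_parcel − T_env = -7.68 − (-3.68) = -4°C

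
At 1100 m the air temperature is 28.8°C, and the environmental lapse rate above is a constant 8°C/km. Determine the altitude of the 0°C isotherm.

Height above start = (28.8 − 0) / 8 = 3.6 km
Altitude = 1100 m + 3600 m = 4700 m

4700 m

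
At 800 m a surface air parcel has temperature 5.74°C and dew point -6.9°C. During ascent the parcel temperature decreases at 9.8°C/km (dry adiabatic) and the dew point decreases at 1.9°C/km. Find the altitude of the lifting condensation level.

T and T_d converge at 9.8 − 1.9 = 7.9°C per km
Height above start = (5.74 − (-6.9)) / 7.9 = 1.6 km
LCL altitude = 800 m + 1600 m = 2400 m

2400 m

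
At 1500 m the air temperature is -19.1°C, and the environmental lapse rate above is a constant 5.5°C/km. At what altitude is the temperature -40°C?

5300 m

Height above start = (-19.1 − (-40)) / 5.5 = 3.8 km
Altitude = 1500 m + 3800 m = 5300 m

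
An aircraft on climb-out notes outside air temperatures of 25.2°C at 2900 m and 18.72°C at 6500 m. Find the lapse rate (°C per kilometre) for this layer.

1.8°C/km

Γ = −ΔT/Δz = (25.2 − 18.72) / (6500 − 2900) m
  = 6.48°C / 3.6 km = 1.8°C/km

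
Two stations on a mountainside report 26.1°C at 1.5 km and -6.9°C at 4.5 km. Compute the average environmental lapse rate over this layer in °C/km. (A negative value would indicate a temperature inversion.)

11°C/km

Γ = −ΔT/Δz = (26.1 − (-6.9)) / (4500 − 1500) m
  = 33°C / 3 km = 11°C/km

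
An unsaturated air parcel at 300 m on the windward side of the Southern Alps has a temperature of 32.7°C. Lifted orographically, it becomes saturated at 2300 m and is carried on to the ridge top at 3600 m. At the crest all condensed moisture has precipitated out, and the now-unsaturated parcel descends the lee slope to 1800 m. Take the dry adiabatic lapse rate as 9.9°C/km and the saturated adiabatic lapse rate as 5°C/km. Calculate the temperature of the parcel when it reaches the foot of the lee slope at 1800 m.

24.22°C

300 → 2300 m (dry, 9.9°C/km): ΔT = -9.9 × 2 = -19.8°C → T = 12.9°C
2300 → 3600 m (saturated, 5°C/km): ΔT = -5 × 1.3 = -6.5°C → T = 6.4°C
3600 → 1800 m (dry descent, 9.9°C/km): ΔT = +9.9 × 1.8 = +17.82°C → T = 24.22°C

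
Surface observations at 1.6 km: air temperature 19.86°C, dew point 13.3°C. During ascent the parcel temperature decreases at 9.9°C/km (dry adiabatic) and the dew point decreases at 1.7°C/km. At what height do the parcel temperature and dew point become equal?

T and T_d converge at 9.9 − 1.7 = 8.2°C per km
Height above start = (19.86 − 13.3) / 8.2 = 0.8 km
LCL altitude = 1600 m + 800 m = 2400 m

2.4 km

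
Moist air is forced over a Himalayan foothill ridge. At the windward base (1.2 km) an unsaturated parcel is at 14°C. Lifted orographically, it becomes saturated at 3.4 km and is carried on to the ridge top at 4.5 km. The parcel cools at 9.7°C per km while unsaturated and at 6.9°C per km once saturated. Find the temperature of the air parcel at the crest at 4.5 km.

1200–3400 m, dry: Δz = 2.2 km ⇒ ΔT = -21.34°C; T = -7.34°C
3400–4500 m, saturated: Δz = 1.1 km ⇒ ΔT = -7.59°C; T = -14.93°C

-14.93°C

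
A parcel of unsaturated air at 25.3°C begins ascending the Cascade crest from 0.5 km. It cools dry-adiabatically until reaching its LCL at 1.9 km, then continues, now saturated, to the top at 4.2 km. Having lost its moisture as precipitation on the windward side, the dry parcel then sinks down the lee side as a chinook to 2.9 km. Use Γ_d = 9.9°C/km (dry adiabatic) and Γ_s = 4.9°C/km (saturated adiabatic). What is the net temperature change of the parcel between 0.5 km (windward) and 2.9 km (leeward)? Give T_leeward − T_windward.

-12.26°C

Dry to 1900 m: -9.9 × 1.4 km = -13.86°C, so T = 11.44°C.
Saturated to 4200 m: -4.9 × 2.3 km = -11.27°C, so T = 0.17°C.
Dry descent to 2900 m: +9.9 × 1.3 km = +12.87°C, so T = 13.04°C.
Net change vs windward start: 13.04 − 25.3 = -12.26°C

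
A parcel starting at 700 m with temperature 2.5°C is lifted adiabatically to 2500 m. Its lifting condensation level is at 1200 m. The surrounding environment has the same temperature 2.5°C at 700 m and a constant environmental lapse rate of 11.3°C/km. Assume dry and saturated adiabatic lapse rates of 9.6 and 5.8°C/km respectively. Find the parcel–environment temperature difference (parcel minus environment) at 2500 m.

Parcel:
  Dry to 1200 m: -9.6 × 0.5 km = -4.8°C, so T = -2.3°C.
  Saturated to 2500 m: -5.8 × 1.3 km = -7.54°C, so T = -9.84°C.
Environment:
  Environment to 2500 m: -11.3 × 1.8 km = -20.34°C, so T = -17.84°C.
T_parcel − T_env = -9.84 − (-17.84) = +8°C

+8°C (parcel warmer than environment)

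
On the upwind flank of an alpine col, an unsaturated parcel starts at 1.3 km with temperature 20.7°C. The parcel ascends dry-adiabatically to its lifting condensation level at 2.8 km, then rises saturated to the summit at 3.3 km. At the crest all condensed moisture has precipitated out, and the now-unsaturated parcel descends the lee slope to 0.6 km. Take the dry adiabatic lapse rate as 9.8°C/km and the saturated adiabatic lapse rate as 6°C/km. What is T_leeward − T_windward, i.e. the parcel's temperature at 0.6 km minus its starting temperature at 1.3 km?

+8.76°C

1300–2800 m, dry: Δz = 1.5 km ⇒ ΔT = -14.7°C; T = 6°C
2800–3300 m, saturated: Δz = 0.5 km ⇒ ΔT = -3°C; T = 3°C
3300–600 m, dry descent: Δz = 2.7 km ⇒ ΔT = +26.46°C; T = 29.46°C
Net change vs windward start: 29.46 − 20.7 = +8.76°C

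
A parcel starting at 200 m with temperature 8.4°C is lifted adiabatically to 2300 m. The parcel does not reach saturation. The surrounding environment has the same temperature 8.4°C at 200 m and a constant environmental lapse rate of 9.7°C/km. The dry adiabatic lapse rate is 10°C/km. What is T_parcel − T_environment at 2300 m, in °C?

Parcel:
  Dry to 2300 m: -10 × 2.1 km = -21°C, so T = -12.6°C.
Environment:
  Environment to 2300 m: -9.7 × 2.1 km = -20.37°C, so T = -11.97°C.
T_parcel − T_env = -12.6 − (-11.97) = -0.63°C

-0.63°C (parcel cooler than environment)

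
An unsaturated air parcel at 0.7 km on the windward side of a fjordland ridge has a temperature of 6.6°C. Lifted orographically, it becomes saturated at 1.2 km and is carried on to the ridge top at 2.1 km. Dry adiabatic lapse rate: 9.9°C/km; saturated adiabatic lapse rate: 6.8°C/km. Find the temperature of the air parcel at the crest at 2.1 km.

Dry to 1200 m: -9.9 × 0.5 km = -4.95°C, so T = 1.65°C.
Saturated to 2100 m: -6.8 × 0.9 km = -6.12°C, so T = -4.47°C.

-4.47°C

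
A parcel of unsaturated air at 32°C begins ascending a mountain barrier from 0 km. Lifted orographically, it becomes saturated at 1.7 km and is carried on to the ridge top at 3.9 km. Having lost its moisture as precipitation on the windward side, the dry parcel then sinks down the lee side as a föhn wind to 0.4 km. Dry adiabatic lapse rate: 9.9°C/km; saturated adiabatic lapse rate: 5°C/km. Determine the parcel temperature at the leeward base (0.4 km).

From 0 m to 1700 m (dry): cools by 9.9 × 1.7 = 16.83°C, giving 15.17°C.
From 1700 m to 3900 m (saturated): cools by 5 × 2.2 = 11°C, giving 4.17°C.
From 3900 m to 400 m (dry descent): warms by 9.9 × 3.5 = 34.65°C, giving 38.82°C.

38.82°C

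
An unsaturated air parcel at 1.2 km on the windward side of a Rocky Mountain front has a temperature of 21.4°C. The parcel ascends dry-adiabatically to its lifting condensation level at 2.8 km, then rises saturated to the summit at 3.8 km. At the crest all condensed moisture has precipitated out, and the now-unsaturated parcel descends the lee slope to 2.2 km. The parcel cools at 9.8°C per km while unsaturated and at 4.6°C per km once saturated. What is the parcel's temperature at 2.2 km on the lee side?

16.8°C

1200 → 2800 m (dry, 9.8°C/km): ΔT = -9.8 × 1.6 = -15.68°C → T = 5.72°C
2800 → 3800 m (saturated, 4.6°C/km): ΔT = -4.6 × 1 = -4.6°C → T = 1.12°C
3800 → 2200 m (dry descent, 9.8°C/km): ΔT = +9.8 × 1.6 = +15.68°C → T = 16.8°C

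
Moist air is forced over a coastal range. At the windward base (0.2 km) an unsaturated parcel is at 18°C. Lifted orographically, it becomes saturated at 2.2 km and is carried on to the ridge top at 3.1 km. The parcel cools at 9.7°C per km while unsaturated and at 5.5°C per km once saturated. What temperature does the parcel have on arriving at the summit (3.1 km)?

-6.35°C

From 200 m to 2200 m (dry): cools by 9.7 × 2 = 19.4°C, giving -1.4°C.
From 2200 m to 3100 m (saturated): cools by 5.5 × 0.9 = 4.95°C, giving -6.35°C.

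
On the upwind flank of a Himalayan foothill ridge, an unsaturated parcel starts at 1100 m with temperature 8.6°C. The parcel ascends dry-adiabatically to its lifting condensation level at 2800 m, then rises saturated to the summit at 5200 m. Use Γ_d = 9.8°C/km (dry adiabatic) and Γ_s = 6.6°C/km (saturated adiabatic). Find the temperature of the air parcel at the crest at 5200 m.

-23.9°C

Dry to 2800 m: -9.8 × 1.7 km = -16.66°C, so T = -8.06°C.
Saturated to 5200 m: -6.6 × 2.4 km = -15.84°C, so T = -23.9°C.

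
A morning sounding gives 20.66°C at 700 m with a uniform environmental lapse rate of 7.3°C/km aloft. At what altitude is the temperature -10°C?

Height above start = (20.66 − (-10)) / 7.3 = 4.2 km
Altitude = 700 m + 4200 m = 4900 m

4900 m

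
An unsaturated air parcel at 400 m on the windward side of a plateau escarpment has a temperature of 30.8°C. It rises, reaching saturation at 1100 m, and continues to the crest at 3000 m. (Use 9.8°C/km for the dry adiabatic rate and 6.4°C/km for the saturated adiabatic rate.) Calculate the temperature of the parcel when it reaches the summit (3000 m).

11.78°C

From 400 m to 1100 m (dry): cools by 9.8 × 0.7 = 6.86°C, giving 23.94°C.
From 1100 m to 3000 m (saturated): cools by 6.4 × 1.9 = 12.16°C, giving 11.78°C.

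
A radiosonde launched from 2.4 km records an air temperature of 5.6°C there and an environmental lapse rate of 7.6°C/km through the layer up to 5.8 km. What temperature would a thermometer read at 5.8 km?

2400–5800 m, environmental: Δz = 3.4 km ⇒ ΔT = -25.84°C; T = -20.24°C

-20.24°C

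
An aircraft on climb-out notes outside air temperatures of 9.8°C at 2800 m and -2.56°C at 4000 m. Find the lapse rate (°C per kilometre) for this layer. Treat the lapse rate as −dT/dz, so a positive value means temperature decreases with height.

10.3°C/km

Γ = −ΔT/Δz = (9.8 − (-2.56)) / (4000 − 2800) m
  = 12.36°C / 1.2 km = 10.3°C/km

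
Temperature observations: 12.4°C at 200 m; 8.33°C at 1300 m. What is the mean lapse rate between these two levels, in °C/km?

Γ = −ΔT/Δz = (12.4 − 8.33) / (1300 − 200) m
  = 4.07°C / 1.1 km = 3.7°C/km

3.7°C/km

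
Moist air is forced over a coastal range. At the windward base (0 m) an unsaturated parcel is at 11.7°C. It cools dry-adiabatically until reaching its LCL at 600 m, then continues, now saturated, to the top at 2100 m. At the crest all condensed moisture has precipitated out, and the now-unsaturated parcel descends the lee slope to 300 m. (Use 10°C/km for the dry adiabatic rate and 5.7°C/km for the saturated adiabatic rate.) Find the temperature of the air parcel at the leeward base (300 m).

0–600 m, dry: Δz = 0.6 km ⇒ ΔT = -6°C; T = 5.7°C
600–2100 m, saturated: Δz = 1.5 km ⇒ ΔT = -8.55°C; T = -2.85°C
2100–300 m, dry descent: Δz = 1.8 km ⇒ ΔT = +18°C; T = 15.15°C

15.15°C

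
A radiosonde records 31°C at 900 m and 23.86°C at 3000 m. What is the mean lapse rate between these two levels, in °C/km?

3.4°C/km

Γ = −ΔT/Δz = (31 − 23.86) / (3000 − 900) m
  = 7.14°C / 2.1 km = 3.4°C/km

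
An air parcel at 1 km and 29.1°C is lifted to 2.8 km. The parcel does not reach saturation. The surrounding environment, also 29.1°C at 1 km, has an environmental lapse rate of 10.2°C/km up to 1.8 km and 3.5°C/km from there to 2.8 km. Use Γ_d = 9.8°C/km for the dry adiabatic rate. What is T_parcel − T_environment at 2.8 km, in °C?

Parcel:
  Dry to 2800 m: -9.8 × 1.8 km = -17.64°C, so T = 11.46°C.
Environment:
  Environment, lower layer to 1800 m: -10.2 × 0.8 km = -8.16°C, so T = 20.94°C.
  Environment, upper layer to 2800 m: -3.5 × 1 km = -3.5°C, so T = 17.44°C.
T_parcel − T_env = 11.46 − 17.44 = -5.98°C

-5.98°C (parcel cooler than environment)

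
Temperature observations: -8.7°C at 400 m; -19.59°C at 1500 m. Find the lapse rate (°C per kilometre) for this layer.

Γ = −ΔT/Δz = (-8.7 − (-19.59)) / (1500 − 400) m
  = 10.89°C / 1.1 km = 9.9°C/km

9.9°C/km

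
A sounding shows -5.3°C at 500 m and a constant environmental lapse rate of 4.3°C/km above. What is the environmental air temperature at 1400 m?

-9.17°C

From 500 m to 1400 m (environmental): cools by 4.3 × 0.9 = 3.87°C, giving -9.17°C.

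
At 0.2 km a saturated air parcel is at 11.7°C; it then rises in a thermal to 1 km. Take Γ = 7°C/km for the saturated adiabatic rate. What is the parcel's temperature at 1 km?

6.1°C

200–1000 m, saturated adiabatic: Δz = 0.8 km ⇒ ΔT = -5.6°C; T = 6.1°C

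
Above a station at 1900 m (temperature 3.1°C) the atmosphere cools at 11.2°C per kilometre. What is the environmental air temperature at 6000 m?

-42.82°C

1900–6000 m, environmental: Δz = 4.1 km ⇒ ΔT = -45.92°C; T = -42.82°C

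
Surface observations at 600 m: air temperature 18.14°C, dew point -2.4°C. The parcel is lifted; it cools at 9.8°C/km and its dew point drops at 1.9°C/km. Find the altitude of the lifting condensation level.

T and T_d converge at 9.8 − 1.9 = 7.9°C per km
Height above start = (18.14 − (-2.4)) / 7.9 = 2.6 km
LCL altitude = 600 m + 2600 m = 3200 m

3200 m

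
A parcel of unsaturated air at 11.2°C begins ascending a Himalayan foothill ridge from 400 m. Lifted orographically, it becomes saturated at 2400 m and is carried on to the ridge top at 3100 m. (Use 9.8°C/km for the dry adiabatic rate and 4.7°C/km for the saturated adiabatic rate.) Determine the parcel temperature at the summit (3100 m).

Dry to 2400 m: -9.8 × 2 km = -19.6°C, so T = -8.4°C.
Saturated to 3100 m: -4.7 × 0.7 km = -3.29°C, so T = -11.69°C.

-11.69°C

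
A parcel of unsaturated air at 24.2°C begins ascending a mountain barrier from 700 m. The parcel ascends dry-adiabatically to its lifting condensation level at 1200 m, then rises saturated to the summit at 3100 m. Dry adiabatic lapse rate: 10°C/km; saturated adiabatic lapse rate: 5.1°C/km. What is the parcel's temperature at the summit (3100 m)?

9.51°C

700 → 1200 m (dry, 10°C/km): ΔT = -10 × 0.5 = -5°C → T = 19.2°C
1200 → 3100 m (saturated, 5.1°C/km): ΔT = -5.1 × 1.9 = -9.69°C → T = 9.51°C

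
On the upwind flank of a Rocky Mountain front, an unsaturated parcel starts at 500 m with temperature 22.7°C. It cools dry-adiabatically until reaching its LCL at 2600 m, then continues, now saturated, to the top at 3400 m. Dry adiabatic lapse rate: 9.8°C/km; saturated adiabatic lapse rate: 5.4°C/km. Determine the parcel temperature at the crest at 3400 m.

500 → 2600 m (dry, 9.8°C/km): ΔT = -9.8 × 2.1 = -20.58°C → T = 2.12°C
2600 → 3400 m (saturated, 5.4°C/km): ΔT = -5.4 × 0.8 = -4.32°C → T = -2.2°C

-2.2°C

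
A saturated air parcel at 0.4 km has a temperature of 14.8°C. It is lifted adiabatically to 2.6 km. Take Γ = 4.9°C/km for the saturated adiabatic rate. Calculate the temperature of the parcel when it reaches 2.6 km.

Saturated adiabatic to 2600 m: -4.9 × 2.2 km = -10.78°C, so T = 4.02°C.

4.02°C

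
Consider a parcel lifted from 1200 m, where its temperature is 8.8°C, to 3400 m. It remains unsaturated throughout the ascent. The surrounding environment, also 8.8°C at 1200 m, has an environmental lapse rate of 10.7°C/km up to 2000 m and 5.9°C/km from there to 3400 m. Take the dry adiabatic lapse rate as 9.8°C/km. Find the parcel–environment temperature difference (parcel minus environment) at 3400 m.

Parcel:
  1200–3400 m, dry: Δz = 2.2 km ⇒ ΔT = -21.56°C; T = -12.76°C
Environment:
  1200–2000 m, environment, lower layer: Δz = 0.8 km ⇒ ΔT = -8.56°C; T = 0.24°C
  2000–3400 m, environment, upper layer: Δz = 1.4 km ⇒ ΔT = -8.26°C; T = -8.02°C
T_parcel − T_env = -12.76 − (-8.02) = -4.74°C

-4.74°C (parcel cooler than environment)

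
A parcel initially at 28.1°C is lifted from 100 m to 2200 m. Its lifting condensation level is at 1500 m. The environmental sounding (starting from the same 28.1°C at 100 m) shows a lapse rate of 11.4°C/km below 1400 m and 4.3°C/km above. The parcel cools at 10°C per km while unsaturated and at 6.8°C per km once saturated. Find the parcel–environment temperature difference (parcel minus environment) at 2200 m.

Parcel:
  100–1500 m, dry: Δz = 1.4 km ⇒ ΔT = -14°C; T = 14.1°C
  1500–2200 m, saturated: Δz = 0.7 km ⇒ ΔT = -4.76°C; T = 9.34°C
Environment:
  100–1400 m, environment, lower layer: Δz = 1.3 km ⇒ ΔT = -14.82°C; T = 13.28°C
  1400–2200 m, environment, upper layer: Δz = 0.8 km ⇒ ΔT = -3.44°C; T = 9.84°C
T_parcel − T_env = 9.34 − 9.84 = -0.5°C

-0.5°C (parcel cooler than environment)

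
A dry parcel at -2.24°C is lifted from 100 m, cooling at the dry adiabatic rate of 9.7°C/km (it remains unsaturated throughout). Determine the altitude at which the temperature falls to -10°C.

Height above start = (-2.24 − (-10)) / 9.7 = 0.8 km
Altitude = 100 m + 800 m = 900 m

900 m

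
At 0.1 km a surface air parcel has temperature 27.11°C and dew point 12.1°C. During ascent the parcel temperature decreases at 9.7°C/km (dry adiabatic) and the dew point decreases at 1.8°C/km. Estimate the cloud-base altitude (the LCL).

T and T_d converge at 9.7 − 1.8 = 7.9°C per km
Height above start = (27.11 − 12.1) / 7.9 = 1.9 km
LCL altitude = 100 m + 1900 m = 2000 m

2 km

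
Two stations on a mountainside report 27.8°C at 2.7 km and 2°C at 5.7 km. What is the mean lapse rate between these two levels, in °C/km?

8.6°C/km

Γ = −ΔT/Δz = (27.8 − 2) / (5700 − 2700) m
  = 25.8°C / 3 km = 8.6°C/km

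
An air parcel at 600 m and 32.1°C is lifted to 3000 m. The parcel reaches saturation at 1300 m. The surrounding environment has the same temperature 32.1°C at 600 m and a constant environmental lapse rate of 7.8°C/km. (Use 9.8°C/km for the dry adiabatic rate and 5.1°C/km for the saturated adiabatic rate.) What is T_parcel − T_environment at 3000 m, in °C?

Parcel:
  600 → 1300 m (dry, 9.8°C/km): ΔT = -9.8 × 0.7 = -6.86°C → T = 25.24°C
  1300 → 3000 m (saturated, 5.1°C/km): ΔT = -5.1 × 1.7 = -8.67°C → T = 16.57°C
Environment:
  600 → 3000 m (environment, 7.8°C/km): ΔT = -7.8 × 2.4 = -18.72°C → T = 13.38°C
T_parcel − T_env = 16.57 − 13.38 = +3.19°C

+3.19°C (parcel warmer than environment)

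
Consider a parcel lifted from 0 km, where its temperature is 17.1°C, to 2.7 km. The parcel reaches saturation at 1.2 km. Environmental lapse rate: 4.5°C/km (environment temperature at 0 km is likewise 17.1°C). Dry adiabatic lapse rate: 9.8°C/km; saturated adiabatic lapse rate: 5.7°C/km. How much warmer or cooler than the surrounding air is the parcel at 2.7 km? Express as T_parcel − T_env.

Parcel:
  From 0 m to 1200 m (dry): cools by 9.8 × 1.2 = 11.76°C, giving 5.34°C.
  From 1200 m to 2700 m (saturated): cools by 5.7 × 1.5 = 8.55°C, giving -3.21°C.
Environment:
  From 0 m to 2700 m (environment): cools by 4.5 × 2.7 = 12.15°C, giving 4.95°C.
T_parcel − T_env = -3.21 − 4.95 = -8.16°C

-8.16°C (parcel cooler than environment)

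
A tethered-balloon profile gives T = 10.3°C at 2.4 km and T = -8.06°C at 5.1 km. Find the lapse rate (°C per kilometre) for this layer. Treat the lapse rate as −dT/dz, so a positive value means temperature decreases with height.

6.8°C/km

Γ = −ΔT/Δz = (10.3 − (-8.06)) / (5100 − 2400) m
  = 18.36°C / 2.7 km = 6.8°C/km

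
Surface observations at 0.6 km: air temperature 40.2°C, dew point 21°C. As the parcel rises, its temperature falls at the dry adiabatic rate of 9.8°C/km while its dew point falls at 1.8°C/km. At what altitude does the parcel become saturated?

3 km

T and T_d converge at 9.8 − 1.8 = 8°C per km
Height above start = (40.2 − 21) / 8 = 2.4 km
LCL altitude = 600 m + 2400 m = 3000 m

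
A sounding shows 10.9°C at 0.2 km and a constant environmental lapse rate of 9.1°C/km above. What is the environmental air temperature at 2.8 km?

-12.76°C

200–2800 m, environmental: Δz = 2.6 km ⇒ ΔT = -23.66°C; T = -12.76°C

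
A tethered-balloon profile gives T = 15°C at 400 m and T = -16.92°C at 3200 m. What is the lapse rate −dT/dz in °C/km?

11.4°C/km

Γ = −ΔT/Δz = (15 − (-16.92)) / (3200 − 400) m
  = 31.92°C / 2.8 km = 11.4°C/km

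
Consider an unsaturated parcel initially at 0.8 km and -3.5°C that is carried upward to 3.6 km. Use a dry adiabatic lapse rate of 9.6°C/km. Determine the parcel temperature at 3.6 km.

800 → 3600 m (dry adiabatic, 9.6°C/km): ΔT = -9.6 × 2.8 = -26.88°C → T = -30.38°C

-30.38°C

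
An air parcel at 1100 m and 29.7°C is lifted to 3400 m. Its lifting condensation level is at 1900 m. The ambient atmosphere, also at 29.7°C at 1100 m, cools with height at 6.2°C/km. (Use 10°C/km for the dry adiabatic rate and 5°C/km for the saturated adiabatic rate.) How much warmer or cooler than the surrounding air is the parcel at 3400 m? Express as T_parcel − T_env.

-1.24°C (parcel cooler than environment)

Parcel:
  Dry to 1900 m: -10 × 0.8 km = -8°C, so T = 21.7°C.
  Saturated to 3400 m: -5 × 1.5 km = -7.5°C, so T = 14.2°C.
Environment:
  Environment to 3400 m: -6.2 × 2.3 km = -14.26°C, so T = 15.44°C.
T_parcel − T_env = 14.2 − 15.44 = -1.24°C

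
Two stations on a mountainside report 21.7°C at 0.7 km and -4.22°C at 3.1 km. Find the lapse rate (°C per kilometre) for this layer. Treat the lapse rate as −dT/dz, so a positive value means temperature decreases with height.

10.8°C/km

Γ = −ΔT/Δz = (21.7 − (-4.22)) / (3100 − 700) m
  = 25.92°C / 2.4 km = 10.8°C/km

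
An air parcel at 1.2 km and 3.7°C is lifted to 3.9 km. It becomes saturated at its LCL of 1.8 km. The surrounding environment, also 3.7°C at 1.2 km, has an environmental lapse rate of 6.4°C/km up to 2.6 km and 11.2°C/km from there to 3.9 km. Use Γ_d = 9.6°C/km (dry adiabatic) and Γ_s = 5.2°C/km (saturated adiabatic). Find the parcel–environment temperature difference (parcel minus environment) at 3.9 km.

Parcel:
  From 1200 m to 1800 m (dry): cools by 9.6 × 0.6 = 5.76°C, giving -2.06°C.
  From 1800 m to 3900 m (saturated): cools by 5.2 × 2.1 = 10.92°C, giving -12.98°C.
Environment:
  From 1200 m to 2600 m (environment, lower layer): cools by 6.4 × 1.4 = 8.96°C, giving -5.26°C.
  From 2600 m to 3900 m (environment, upper layer): cools by 11.2 × 1.3 = 14.56°C, giving -19.82°C.
T_parcel − T_env = -12.98 − (-19.82) = +6.84°C

+6.84°C (parcel warmer than environment)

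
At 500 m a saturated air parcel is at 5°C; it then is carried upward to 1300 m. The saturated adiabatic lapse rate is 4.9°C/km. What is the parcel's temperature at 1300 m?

1.08°C

500–1300 m, saturated adiabatic: Δz = 0.8 km ⇒ ΔT = -3.92°C; T = 1.08°C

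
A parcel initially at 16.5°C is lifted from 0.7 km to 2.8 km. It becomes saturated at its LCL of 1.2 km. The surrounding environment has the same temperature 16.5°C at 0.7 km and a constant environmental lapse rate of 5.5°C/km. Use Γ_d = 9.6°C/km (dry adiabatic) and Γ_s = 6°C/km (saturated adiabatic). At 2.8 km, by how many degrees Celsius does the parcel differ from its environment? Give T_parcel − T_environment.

Parcel:
  From 700 m to 1200 m (dry): cools by 9.6 × 0.5 = 4.8°C, giving 11.7°C.
  From 1200 m to 2800 m (saturated): cools by 6 × 1.6 = 9.6°C, giving 2.1°C.
Environment:
  From 700 m to 2800 m (environment): cools by 5.5 × 2.1 = 11.55°C, giving 4.95°C.
T_parcel − T_env = 2.1 − 4.95 = -2.85°C

-2.85°C (parcel cooler than environment)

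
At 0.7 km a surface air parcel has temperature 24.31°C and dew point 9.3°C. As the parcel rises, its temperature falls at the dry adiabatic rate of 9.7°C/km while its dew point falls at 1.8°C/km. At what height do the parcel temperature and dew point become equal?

T and T_d converge at 9.7 − 1.8 = 7.9°C per km
Height above start = (24.31 − 9.3) / 7.9 = 1.9 km
LCL altitude = 700 m + 1900 m = 2600 m

2.6 km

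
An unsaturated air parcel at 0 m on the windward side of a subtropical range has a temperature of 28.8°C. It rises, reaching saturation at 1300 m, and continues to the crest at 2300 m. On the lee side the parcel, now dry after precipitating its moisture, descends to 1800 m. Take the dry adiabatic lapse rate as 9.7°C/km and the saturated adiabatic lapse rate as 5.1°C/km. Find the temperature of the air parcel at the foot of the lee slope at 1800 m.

15.94°C

0–1300 m, dry: Δz = 1.3 km ⇒ ΔT = -12.61°C; T = 16.19°C
1300–2300 m, saturated: Δz = 1 km ⇒ ΔT = -5.1°C; T = 11.09°C
2300–1800 m, dry descent: Δz = 0.5 km ⇒ ΔT = +4.85°C; T = 15.94°C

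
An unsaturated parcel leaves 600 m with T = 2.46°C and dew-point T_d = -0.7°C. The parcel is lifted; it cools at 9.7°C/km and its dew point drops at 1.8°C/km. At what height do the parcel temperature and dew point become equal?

T and T_d converge at 9.7 − 1.8 = 7.9°C per km
Height above start = (2.46 − (-0.7)) / 7.9 = 0.4 km
LCL altitude = 600 m + 400 m = 1000 m

1000 m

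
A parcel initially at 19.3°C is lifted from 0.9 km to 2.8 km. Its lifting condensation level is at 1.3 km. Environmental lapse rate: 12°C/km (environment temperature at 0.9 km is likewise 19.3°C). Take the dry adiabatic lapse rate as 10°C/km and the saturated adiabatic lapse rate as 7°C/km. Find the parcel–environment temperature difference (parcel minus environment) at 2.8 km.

Parcel:
  Dry to 1300 m: -10 × 0.4 km = -4°C, so T = 15.3°C.
  Saturated to 2800 m: -7 × 1.5 km = -10.5°C, so T = 4.8°C.
Environment:
  Environment to 2800 m: -12 × 1.9 km = -22.8°C, so T = -3.5°C.
T_parcel − T_env = 4.8 − (-3.5) = +8.3°C

+8.3°C (parcel warmer than environment)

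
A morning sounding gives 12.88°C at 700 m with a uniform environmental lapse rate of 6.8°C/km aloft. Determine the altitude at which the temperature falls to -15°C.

4800 m

Height above start = (12.88 − (-15)) / 6.8 = 4.1 km
Altitude = 700 m + 4100 m = 4800 m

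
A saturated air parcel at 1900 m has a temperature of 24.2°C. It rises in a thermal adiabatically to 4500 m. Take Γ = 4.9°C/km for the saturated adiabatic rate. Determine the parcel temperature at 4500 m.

1900 → 4500 m (saturated adiabatic, 4.9°C/km): ΔT = -4.9 × 2.6 = -12.74°C → T = 11.46°C

11.46°C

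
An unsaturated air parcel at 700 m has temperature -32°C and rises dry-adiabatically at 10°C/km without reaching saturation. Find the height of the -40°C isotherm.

Height above start = (-32 − (-40)) / 10 = 0.8 km
Altitude = 700 m + 800 m = 1500 m

1500 m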